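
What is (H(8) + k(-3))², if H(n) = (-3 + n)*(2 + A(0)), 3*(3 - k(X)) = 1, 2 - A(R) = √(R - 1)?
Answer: 4399/9 - 680*I/3 ≈ 488.78 - 226.67*I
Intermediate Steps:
A(R) = 2 - √(-1 + R) (A(R) = 2 - √(R - 1) = 2 - √(-1 + R))
k(X) = 8/3 (k(X) = 3 - ⅓*1 = 3 - ⅓ = 8/3)
H(n) = (-3 + n)*(4 - I) (H(n) = (-3 + n)*(2 + (2 - √(-1 + 0))) = (-3 + n)*(2 + (2 - √(-1))) = (-3 + n)*(2 + (2 - I)) = (-3 + n)*(4 - I))
(H(8) + k(-3))² = ((-12 + 3*I + 8*(4 - I)) + 8/3)² = ((-12 + 3*I + (32 - 8*I)) + 8/3)² = ((20 - 5*I) + 8/3)² = (68/3 - 5*I)²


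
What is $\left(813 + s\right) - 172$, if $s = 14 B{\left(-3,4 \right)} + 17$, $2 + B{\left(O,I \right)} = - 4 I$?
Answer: $406$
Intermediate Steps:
$B{\left(O,I \right)} = -2 - 4 I$
$s = -235$ ($s = 14 \left(-2 - 16\right) + 17 = 14 \left(-18\right) + 17 = -252 + 17 = -235$)
$\left(813 + s\right) - 172 = \left(813 - 235\right) - 172 = 578 - 172 = 406$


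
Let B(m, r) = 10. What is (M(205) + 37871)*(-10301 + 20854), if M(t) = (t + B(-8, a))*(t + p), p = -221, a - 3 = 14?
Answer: 363350343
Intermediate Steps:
a = 17 (a = 3 + 14 = 17)
M(t) = (-221 + t)*(10 + t) (M(t) = (t + 10)*(t - 221) = (10 + t)*(-221 + t) = (-221 + t)*(10 + t))
(M(205) + 37871)*(-10301 + 20854) = ((-2210 + 205² - 211*205) + 37871)*(-10301 + 20854) = ((-2210 + 42025 - 43255) + 37871)*10553 = (-3440 + 37871)*10553 = 34431*10553 = 363350343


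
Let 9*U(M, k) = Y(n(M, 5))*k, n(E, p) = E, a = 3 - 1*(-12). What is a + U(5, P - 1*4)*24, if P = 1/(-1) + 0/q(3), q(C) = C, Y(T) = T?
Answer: -155/3 ≈ -51.667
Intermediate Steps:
a = 15 (a = 3 + 12 = 15)
P = -1 (P = 1/(-1) + 0/3 = 1*(-1) + 0*(⅓) = -1 + 0 = -1)
U(M, k) = M*k/9 (U(M, k) = (M*k)/9 = M*k/9)
a + U(5, P - 1*4)*24 = 15 + ((⅑)*5*(-1 - 1*4))*24 = 15 + ((⅑)*5*(-1 - 4))*24 = 15 + ((⅑)*5*(-5))*24 = 15 - 25/9*24 = 15 - 200/3 = -155/3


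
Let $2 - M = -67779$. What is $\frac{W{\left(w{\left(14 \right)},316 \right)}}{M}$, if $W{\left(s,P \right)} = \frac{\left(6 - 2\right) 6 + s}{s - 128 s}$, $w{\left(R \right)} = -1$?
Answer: $\frac{1}{374269} \approx 2.6719 \cdot 10^{-6}$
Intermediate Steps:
$M = 67781$ ($M = 2 - -67779 = 2 + 67779 = 67781$)
$W{\left(s,P \right)} = - \frac{24 + s}{127 s}$ ($W{\left(s,P \right)} = \frac{4 \cdot 6 + s}{\left(-127\right) s} = \left(24 + s\right) \left(- \frac{1}{127 s}\right) = - \frac{24 + s}{127 s}$)
$\frac{W{\left(w{\left(14 \right)},316 \right)}}{M} = \frac{\frac{1}{127} \frac{1}{-1} \left(-24 - -1\right)}{67781} = \frac{1}{127} \left(-1\right) \left(-24 + 1\right) \frac{1}{67781} = \frac{1}{127} \left(-1\right) \left(-23\right) \frac{1}{67781} = \frac{23}{127} \cdot \frac{1}{67781} = \frac{1}{374269}$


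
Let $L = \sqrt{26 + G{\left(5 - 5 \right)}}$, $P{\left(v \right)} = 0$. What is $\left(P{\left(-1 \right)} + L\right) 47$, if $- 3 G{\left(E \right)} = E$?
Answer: $47 \sqrt{26} \approx 239.65$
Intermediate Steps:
$G{\left(E \right)} = - \frac{E}{3}$
$L = \sqrt{26}$ ($L = \sqrt{26 - \frac{5 - 5}{3}} = \sqrt{26 - 0} = \sqrt{26 + 0} = \sqrt{26} \approx 5.099$)
$\left(P{\left(-1 \right)} + L\right) 47 = \left(0 + \sqrt{26}\right) 47 = \sqrt{26} \cdot 47 = 47 \sqrt{26}$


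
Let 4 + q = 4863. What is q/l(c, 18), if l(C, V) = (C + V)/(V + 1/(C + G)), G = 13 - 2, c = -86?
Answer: -6554791/5100 ≈ -1285.3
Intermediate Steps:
q = 4859 (q = -4 + 4863 = 4859)
G = 11
l(C, V) = (C + V)/(V + 1/(11 + C)) (l(C, V) = (C + V)/(V + 1/(C + 11)) = (C + V)/(V + 1/(11 + C)))
q/l(c, 18) = 4859/((((-86)² + 11*(-86) + 11*18 - 86*18)/(1 + 11*18 - 86*18))) = 4859/(((7396 - 946 + 198 - 1548)/(1 + 198 - 1548))) = 4859/((5100/(-1349))) = 4859/((-1/1349*5100)) = 4859/(-5100/1349) = 4859*(-1349/5100) = -6554791/5100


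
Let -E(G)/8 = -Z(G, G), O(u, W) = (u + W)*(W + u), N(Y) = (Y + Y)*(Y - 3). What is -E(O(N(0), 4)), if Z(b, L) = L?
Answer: -128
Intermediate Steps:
N(Y) = 2*Y*(-3 + Y) (N(Y) = (2*Y)*(-3 + Y) = 2*Y*(-3 + Y))
O(u, W) = (W + u)**2 (O(u, W) = (W + u)*(W + u) = (W + u)**2)
E(G) = 8*G (E(G) = -(-8)*G = 8*G)
-E(O(N(0), 4)) = -8*(4 + 2*0*(-3 + 0))**2 = -8*(4 + 2*0*(-3))**2 = -8*(4 + 0)**2 = -8*4**2 = -8*16 = -1*128 = -128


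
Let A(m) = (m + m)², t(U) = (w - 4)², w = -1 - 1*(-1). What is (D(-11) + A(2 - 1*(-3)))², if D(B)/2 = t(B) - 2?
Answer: 16384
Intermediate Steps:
w = 0 (w = -1 + 1 = 0)
t(U) = 16 (t(U) = (0 - 4)² = (-4)² = 16)
D(B) = 28 (D(B) = 2*(16 - 2) = 2*14 = 28)
A(m) = 4*m² (A(m) = (2*m)² = 4*m²)
(D(-11) + A(2 - 1*(-3)))² = (28 + 4*(2 - 1*(-3))²)² = (28 + 4*(2 + 3)²)² = (28 + 4*5²)² = (28 + 4*25)² = (28 + 100)² = 128² = 16384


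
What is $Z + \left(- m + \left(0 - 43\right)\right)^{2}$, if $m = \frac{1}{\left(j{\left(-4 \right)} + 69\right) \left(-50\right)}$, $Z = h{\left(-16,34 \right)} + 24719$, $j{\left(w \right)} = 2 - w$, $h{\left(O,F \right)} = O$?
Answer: $\frac{373387177501}{14062500} \approx 26552.0$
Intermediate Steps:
$Z = 24703$ ($Z = -16 + 24719 = 24703$)
$m = - \frac{1}{3750}$ ($m = \frac{1}{\left(\left(2 - -4\right) + 69\right) \left(-50\right)} = \frac{1}{\left(2 + 4\right) + 69} \left(- \frac{1}{50}\right) = \frac{1}{6 + 69} \left(- \frac{1}{50}\right) = \frac{1}{75} \left(- \frac{1}{50}\right) = - \frac{1}{3750} \approx -0.00026667$)
$Z + \left(- m + \left(0 - 43\right)\right)^{2} = 24703 + \left(\left(-1\right) \left(- \frac{1}{3750}\right) + \left(0 - 43\right)\right)^{2} = 24703 + \left(\frac{1}{3750} + \left(0 - 43\right)\right)^{2} = 24703 + \left(\frac{1}{3750} - 43\right)^{2} = 24703 + \left(- \frac{161249}{3750}\right)^{2} = 24703 + \frac{26001240001}{14062500} = \frac{373387177501}{14062500}$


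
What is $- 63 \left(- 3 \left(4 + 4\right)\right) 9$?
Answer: $13608$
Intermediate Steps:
$- 63 \left(- 3 \left(4 + 4\right)\right) 9 = - 63 \left(\left(-3\right) 8\right) 9 = \left(-63\right) \left(-24\right) 9 = 1512 \cdot 9 = 13608$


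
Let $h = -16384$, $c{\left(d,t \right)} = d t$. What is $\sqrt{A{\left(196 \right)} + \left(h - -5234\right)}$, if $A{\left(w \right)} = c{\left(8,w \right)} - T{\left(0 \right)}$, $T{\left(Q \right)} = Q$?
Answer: $i \sqrt{9582} \approx 97.888 i$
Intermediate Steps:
$A{\left(w \right)} = 8 w$ ($A{\left(w \right)} = 8 w - 0 = 8 w + 0 = 8 w$)
$\sqrt{A{\left(196 \right)} + \left(h - -5234\right)} = \sqrt{8 \cdot 196 - 11150} = \sqrt{1568 + \left(-16384 + 5234\right)} = \sqrt{1568 - 11150} = \sqrt{-9582} = i \sqrt{9582}$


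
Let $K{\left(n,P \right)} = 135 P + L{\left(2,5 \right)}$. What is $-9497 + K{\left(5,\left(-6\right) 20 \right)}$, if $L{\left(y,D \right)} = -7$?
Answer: $-25704$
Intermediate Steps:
$K{\left(n,P \right)} = -7 + 135 P$ ($K{\left(n,P \right)} = 135 P - 7 = -7 + 135 P$)
$-9497 + K{\left(5,\left(-6\right) 20 \right)} = -9497 + \left(-7 + 135 \left(\left(-6\right) 20\right)\right) = -9497 + \left(-7 + 135 \left(-120\right)\right) = -9497 - 16207 = -25704$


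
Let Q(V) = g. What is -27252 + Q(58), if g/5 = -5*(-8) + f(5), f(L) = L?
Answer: -27027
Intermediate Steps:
g = 225 (g = 5*(-5*(-8) + 5) = 5*(40 + 5) = 5*45 = 225)
Q(V) = 225
-27252 + Q(58) = -27252 + 225 = -27027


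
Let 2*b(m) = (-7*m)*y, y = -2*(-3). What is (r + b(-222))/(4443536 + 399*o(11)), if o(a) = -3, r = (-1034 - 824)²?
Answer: 3456826/4442339 ≈ 0.77815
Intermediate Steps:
y = 6
r = 3452164 (r = (-1858)² = 3452164)
b(m) = -21*m (b(m) = (-7*m*6)/2 = (-42*m)/2 = -21*m)
(r + b(-222))/(4443536 + 399*o(11)) = (3452164 - 21*(-222))/(4443536 + 399*(-3)) = (3452164 + 4662)/(4443536 - 1197) = 3456826/4442339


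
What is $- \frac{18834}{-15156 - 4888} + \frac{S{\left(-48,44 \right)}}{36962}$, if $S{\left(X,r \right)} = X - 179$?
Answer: $\frac{86449040}{92608291} \approx 0.93349$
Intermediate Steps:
$S{\left(X,r \right)} = -179 + X$
$- \frac{18834}{-15156 - 4888} + \frac{S{\left(-48,44 \right)}}{36962} = - \frac{18834}{-15156 - 4888} + \frac{-179 - 48}{36962} = - \frac{18834}{-15156 - 4888} - \frac{227}{36962} = - \frac{18834}{-20044} - \frac{227}{36962} = \left(-18834\right) \left(- \frac{1}{20044}\right) - \frac{227}{36962} = \frac{9417}{10022} - \frac{227}{36962} = \frac{86449040}{92608291}$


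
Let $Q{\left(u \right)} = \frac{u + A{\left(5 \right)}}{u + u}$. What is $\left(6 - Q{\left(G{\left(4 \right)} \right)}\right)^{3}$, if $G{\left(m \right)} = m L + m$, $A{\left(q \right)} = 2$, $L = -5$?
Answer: $\frac{704969}{4096} \approx 172.11$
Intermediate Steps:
$G{\left(m \right)} = - 4 m$ ($G{\left(m \right)} = m \left(-5\right) + m = - 5 m + m = - 4 m$)
$Q{\left(u \right)} = \frac{2 + u}{2 u}$ ($Q{\left(u \right)} = \frac{u + 2}{u + u} = \frac{2 + u}{2 u}$)
$\left(6 - Q{\left(G{\left(4 \right)} \right)}\right)^{3} = \left(6 - \frac{2 - 16}{2 \left(\left(-4\right) 4\right)}\right)^{3} = \left(6 - \frac{2 - 16}{2 \left(-16\right)}\right)^{3} = \left(6 - \frac{1}{2} \left(- \frac{1}{16}\right) \left(-14\right)\right)^{3} = \left(6 - \frac{7}{16}\right)^{3} = \left(\frac{89}{16}\right)^{3} = \frac{704969}{4096}$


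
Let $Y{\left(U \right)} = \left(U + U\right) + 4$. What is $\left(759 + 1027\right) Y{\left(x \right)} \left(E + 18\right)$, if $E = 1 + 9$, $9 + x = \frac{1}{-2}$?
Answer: $-750120$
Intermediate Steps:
$x = - \frac{19}{2}$ ($x = -9 + \frac{1}{-2} = -9 - \frac{1}{2} = - \frac{19}{2} \approx -9.5$)
$E = 10$
$Y{\left(U \right)} = 4 + 2 U$ ($Y{\left(U \right)} = 2 U + 4 = 4 + 2 U$)
$\left(759 + 1027\right) Y{\left(x \right)} \left(E + 18\right) = \left(759 + 1027\right) \left(4 + 2 \left(- \frac{19}{2}\right)\right) \left(10 + 18\right) = 1786 \left(4 - 19\right) 28 = 1786 \left(\left(-15\right) 28\right) = 1786 \left(-420\right) = -750120$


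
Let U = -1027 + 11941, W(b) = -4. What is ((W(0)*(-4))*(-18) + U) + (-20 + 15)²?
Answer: 10651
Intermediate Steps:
U = 10914
((W(0)*(-4))*(-18) + U) + (-20 + 15)² = (-4*(-4)*(-18) + 10914) + (-20 + 15)² = (16*(-18) + 10914) + (-5)² = (-288 + 10914) + 25 = 10626 + 25 = 10651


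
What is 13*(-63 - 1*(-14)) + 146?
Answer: -491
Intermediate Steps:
13*(-63 - 1*(-14)) + 146 = 13*(-63 + 14) + 146 = 13*(-49) + 146 = -637 + 146 = -491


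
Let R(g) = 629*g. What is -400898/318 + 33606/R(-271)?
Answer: -34173679445/27102981 ≈ -1260.9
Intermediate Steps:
-400898/318 + 33606/R(-271) = -400898/318 + 33606/((629*(-271))) = -400898*1/318 + 33606/(-170459) = -200449/159 + 33606*(-1/170459) = -200449/159 - 33606/170459 = -34173679445/27102981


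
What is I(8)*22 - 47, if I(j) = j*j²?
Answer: 11217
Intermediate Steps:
I(j) = j³
I(8)*22 - 47 = 8³*22 - 47 = 512*22 - 47 = 11264 - 47 = 11217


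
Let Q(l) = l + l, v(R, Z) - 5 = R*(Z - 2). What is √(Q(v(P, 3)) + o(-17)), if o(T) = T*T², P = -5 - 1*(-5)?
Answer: I*√4903 ≈ 70.021*I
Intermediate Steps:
P = 0 (P = -5 + 5 = 0)
v(R, Z) = 5 + R*(-2 + Z) (v(R, Z) = 5 + R*(Z - 2) = 5 + R*(-2 + Z))
o(T) = T³
Q(l) = 2*l
√(Q(v(P, 3)) + o(-17)) = √(2*(5 - 2*0 + 0*3) + (-17)³) = √(2*(5 + 0 + 0) - 4913) = √(2*5 - 4913) = √(10 - 4913) = √(-4903) = I*√4903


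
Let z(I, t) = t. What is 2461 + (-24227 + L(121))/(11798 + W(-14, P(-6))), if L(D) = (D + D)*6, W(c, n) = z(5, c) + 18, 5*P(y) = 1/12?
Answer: 29021947/11802 ≈ 2459.1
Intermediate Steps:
P(y) = 1/60 (P(y) = (1/5)/12 = (1/5)*(1/12) = 1/60)
W(c, n) = 18 + c (W(c, n) = c + 18 = 18 + c)
L(D) = 12*D (L(D) = (2*D)*6 = 12*D)
2461 + (-24227 + L(121))/(11798 + W(-14, P(-6))) = 2461 + (-24227 + 12*121)/(11798 + (18 - 14)) = 2461 + (-24227 + 1452)/(11798 + 4) = 2461 - 22775/11802 = 29021947/11802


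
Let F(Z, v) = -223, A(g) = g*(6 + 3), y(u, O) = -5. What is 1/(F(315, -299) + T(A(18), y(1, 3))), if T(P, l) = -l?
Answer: -1/218 ≈ -0.0045872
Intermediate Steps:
A(g) = 9*g (A(g) = g*9 = 9*g)
1/(F(315, -299) + T(A(18), y(1, 3))) = 1/(-223 - 1*(-5)) = 1/(-223 + 5) = 1/(-218) = -1/218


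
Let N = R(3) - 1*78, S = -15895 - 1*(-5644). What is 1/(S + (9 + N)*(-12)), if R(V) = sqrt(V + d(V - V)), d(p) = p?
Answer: -349/3288611 + 4*sqrt(3)/29597499 ≈ -0.00010589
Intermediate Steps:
S = -10251 (S = -15895 + 5644 = -10251)
R(V) = sqrt(V) (R(V) = sqrt(V + (V - V)) = sqrt(V + 0) = sqrt(V))
N = -78 + sqrt(3) (N = sqrt(3) - 1*78 = sqrt(3) - 78 = -78 + sqrt(3) ≈ -76.268)
1/(S + (9 + N)*(-12)) = 1/(-10251 + (9 + (-78 + sqrt(3)))*(-12)) = 1/(-10251 + (-69 + sqrt(3))*(-12)) = 1/(-10251 + (828 - 12*sqrt(3))) = 1/(-9423 - 12*sqrt(3))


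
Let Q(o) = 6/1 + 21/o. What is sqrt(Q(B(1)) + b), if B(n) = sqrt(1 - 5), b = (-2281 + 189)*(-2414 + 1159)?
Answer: sqrt(10501864 - 42*I)/2 ≈ 1620.3 - 0.0032401*I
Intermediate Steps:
b = 2625460 (b = -2092*(-1255) = 2625460)
B(n) = 2*I (B(n) = sqrt(-4) = 2*I)
Q(o) = 6 + 21/o (Q(o) = 6*1 + 21/o = 6 + 21/o)
sqrt(Q(B(1)) + b) = sqrt((6 + 21/((2*I))) + 2625460) = sqrt((6 + 21*(-I/2)) + 2625460) = sqrt((6 - 21*I/2) + 2625460) = sqrt(2625466 - 21*I/2)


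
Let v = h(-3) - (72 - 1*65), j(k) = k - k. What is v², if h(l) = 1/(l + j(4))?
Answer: 484/9 ≈ 53.778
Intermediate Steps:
j(k) = 0
h(l) = 1/l (h(l) = 1/(l + 0) = 1/l)
v = -22/3 (v = 1/(-3) - (72 - 1*65) = -⅓ - (72 - 65) = -⅓ - 1*7 = -⅓ - 7 = -22/3 ≈ -7.3333)
v² = (-22/3)² = 484/9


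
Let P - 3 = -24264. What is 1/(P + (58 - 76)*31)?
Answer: -1/24819 ≈ -4.0292e-5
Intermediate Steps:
P = -24261 (P = 3 - 24264 = -24261)
1/(P + (58 - 76)*31) = 1/(-24261 + (58 - 76)*31) = 1/(-24261 - 18*31) = 1/(-24261 - 558) = 1/(-24819) = -1/24819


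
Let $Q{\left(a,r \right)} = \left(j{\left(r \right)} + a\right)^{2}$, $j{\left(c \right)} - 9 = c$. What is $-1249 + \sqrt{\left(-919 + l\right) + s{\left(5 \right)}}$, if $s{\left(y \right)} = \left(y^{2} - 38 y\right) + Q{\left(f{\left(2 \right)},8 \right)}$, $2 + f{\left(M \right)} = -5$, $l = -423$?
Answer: $-1249 + i \sqrt{1407} \approx -1249.0 + 37.51 i$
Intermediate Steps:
$f{\left(M \right)} = -7$ ($f{\left(M \right)} = -2 - 5 = -7$)
$j{\left(c \right)} = 9 + c$
$Q{\left(a,r \right)} = \left(9 + a + r\right)^{2}$ ($Q{\left(a,r \right)} = \left(\left(9 + r\right) + a\right)^{2} = \left(9 + a + r\right)^{2}$)
$s{\left(y \right)} = 100 + y^{2} - 38 y$ ($s{\left(y \right)} = \left(y^{2} - 38 y\right) + \left(9 - 7 + 8\right)^{2} = \left(y^{2} - 38 y\right) + 10^{2} = \left(y^{2} - 38 y\right) + 100 = 100 + y^{2} - 38 y$)
$-1249 + \sqrt{\left(-919 + l\right) + s{\left(5 \right)}} = -1249 + \sqrt{\left(-919 - 423\right) + \left(100 + 5^{2} - 190\right)} = -1249 + \sqrt{-1342 + \left(100 + 25 - 190\right)} = -1249 + \sqrt{-1342 - 65} = -1249 + \sqrt{-1407} = -1249 + i \sqrt{1407}$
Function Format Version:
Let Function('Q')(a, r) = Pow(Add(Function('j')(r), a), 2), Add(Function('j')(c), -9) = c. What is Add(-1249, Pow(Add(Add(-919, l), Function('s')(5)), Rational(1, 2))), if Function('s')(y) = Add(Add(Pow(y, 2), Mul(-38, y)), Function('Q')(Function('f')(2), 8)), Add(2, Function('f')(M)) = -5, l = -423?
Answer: Add(-1249, Mul(I, Pow(1407, Rational(1, 2)))) ≈ Add(-1249.0, Mul(37.510, I))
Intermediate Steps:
Function('f')(M) = -7 (Function('f')(M) = Add(-2, -5) = -7)
Function('j')(c) = Add(9, c)
Function('Q')(a, r) = Pow(Add(9, a, r), 2) (Function('Q')(a, r) = Pow(Add(Add(9, r), a), 2) = Pow(Add(9, a, r), 2))
Function('s')(y) = Add(100, Pow(y, 2), Mul(-38, y)) (Function('s')(y) = Add(Add(Pow(y, 2), Mul(-38, y)), Pow(Add(9, -7, 8), 2)) = Add(Add(Pow(y, 2), Mul(-38, y)), Pow(10, 2)) = Add(Add(Pow(y, 2), Mul(-38, y)), 100) = Add(100, Pow(y, 2), Mul(-38, y)))
Add(-1249, Pow(Add(Add(-919, l), Function('s')(5)), Rational(1, 2))) = Add(-1249, Pow(Add(Add(-919, -423), Add(100, Pow(5, 2), Mul(-38, 5))), Rational(1, 2))) = Add(-1249, Pow(Add(-1342, Add(100, 25, -190)), Rational(1, 2))) = Add(-1249, Pow(Add(-1342, -65), Rational(1, 2))) = Add(-1249, Pow(-1407, Rational(1, 2))) = Add(-1249, Mul(I, Pow(1407, Rational(1, 2))))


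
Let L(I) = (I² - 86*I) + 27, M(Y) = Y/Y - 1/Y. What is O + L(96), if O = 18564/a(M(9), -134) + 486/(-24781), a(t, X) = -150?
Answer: 534786611/619525 ≈ 863.22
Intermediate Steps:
M(Y) = 1 - 1/Y
L(I) = 27 + I² - 86*I
O = -76684564/619525 (O = 18564/(-150) + 486/(-24781) = 18564*(-1/150) + 486*(-1/24781) = -3094/25 - 486/24781 = -76684564/619525 ≈ -123.78)
O + L(96) = -76684564/619525 + (27 + 96² - 86*96) = -76684564/619525 + (27 + 9216 - 8256) = -76684564/619525 + 987 = 534786611/619525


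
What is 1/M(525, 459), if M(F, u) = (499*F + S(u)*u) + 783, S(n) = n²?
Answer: 1/96965337 ≈ 1.0313e-8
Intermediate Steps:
M(F, u) = 783 + u³ + 499*F (M(F, u) = (499*F + u²*u) + 783 = (499*F + u³) + 783 = (u³ + 499*F) + 783 = 783 + u³ + 499*F)
1/M(525, 459) = 1/(783 + 459³ + 499*525) = 1/(783 + 96702579 + 261975) = 1/96965337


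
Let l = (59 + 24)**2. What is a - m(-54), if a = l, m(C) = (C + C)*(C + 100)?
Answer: 11857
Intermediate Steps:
l = 6889 (l = 83**2 = 6889)
m(C) = 2*C*(100 + C) (m(C) = (2*C)*(100 + C) = 2*C*(100 + C))
a = 6889
a - m(-54) = 6889 - 2*(-54)*(100 - 54) = 6889 - 2*(-54)*46 = 6889 - 1*(-4968) = 6889 + 4968 = 11857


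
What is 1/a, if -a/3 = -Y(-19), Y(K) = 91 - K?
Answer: 1/330 ≈ 0.0030303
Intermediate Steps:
a = 330 (a = -(-3)*(91 - 1*(-19)) = -(-3)*(91 + 19) = -(-3)*110 = -3*(-110) = 330)
1/a = 1/330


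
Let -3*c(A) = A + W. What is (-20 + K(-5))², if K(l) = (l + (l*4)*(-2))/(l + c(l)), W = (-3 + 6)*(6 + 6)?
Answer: 1050625/2116 ≈ 496.51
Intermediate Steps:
W = 36 (W = 3*12 = 36)
c(A) = -12 - A/3 (c(A) = -(A + 36)/3 = -(36 + A)/3 = -12 - A/3)
K(l) = -7*l/(-12 + 2*l/3) (K(l) = (l + (l*4)*(-2))/(l + (-12 - l/3)) = (l + (4*l)*(-2))/(-12 + 2*l/3) = (l - 8*l)/(-12 + 2*l/3) = (-7*l)/(-12 + 2*l/3) = -7*l/(-12 + 2*l/3))
(-20 + K(-5))² = (-20 - 21*(-5)/(-36 + 2*(-5)))² = (-20 - 21*(-5)/(-36 - 10))² = (-20 - 21*(-5)/(-46))² = (-20 - 21*(-5)*(-1/46))² = (-20 - 105/46)² = (-1025/46)² = 1050625/2116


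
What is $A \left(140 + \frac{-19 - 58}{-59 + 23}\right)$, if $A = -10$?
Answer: $- \frac{25585}{18} \approx -1421.4$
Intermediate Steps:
$A \left(140 + \frac{-19 - 58}{-59 + 23}\right) = - 10 \left(140 + \frac{-19 - 58}{-59 + 23}\right) = - 10 \left(140 - \frac{77}{-36}\right) = - 10 \left(140 - - \frac{77}{36}\right) = - 10 \left(140 + \frac{77}{36}\right) = \left(-10\right) \frac{5117}{36} = - \frac{25585}{18}$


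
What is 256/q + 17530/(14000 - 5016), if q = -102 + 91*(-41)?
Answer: 32446293/17217836 ≈ 1.8845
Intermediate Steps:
q = -3833 (q = -102 - 3731 = -3833)
256/q + 17530/(14000 - 5016) = 256/(-3833) + 17530/(14000 - 5016) = 256*(-1/3833) + 17530/8984 = -256/3833 + 17530*(1/8984) = -256/3833 + 8765/4492 = 32446293/17217836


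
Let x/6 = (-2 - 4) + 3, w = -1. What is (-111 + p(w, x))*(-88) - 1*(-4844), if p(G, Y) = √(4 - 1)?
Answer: 14612 - 88*√3 ≈ 14460.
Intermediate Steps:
x = -18 (x = 6*((-2 - 4) + 3) = 6*(-6 + 3) = 6*(-3) = -18)
p(G, Y) = √3
(-111 + p(w, x))*(-88) - 1*(-4844) = (-111 + √3)*(-88) - 1*(-4844) = (9768 - 88*√3) + 4844 = 14612 - 88*√3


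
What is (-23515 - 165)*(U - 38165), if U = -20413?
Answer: 1387127040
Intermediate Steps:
(-23515 - 165)*(U - 38165) = (-23515 - 165)*(-20413 - 38165) = -23680*(-58578) = 1387127040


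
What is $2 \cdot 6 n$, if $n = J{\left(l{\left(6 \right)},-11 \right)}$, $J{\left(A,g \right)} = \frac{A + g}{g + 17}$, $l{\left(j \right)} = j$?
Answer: $-10$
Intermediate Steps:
$J{\left(A,g \right)} = \frac{A + g}{17 + g}$
$n = - \frac{5}{6}$ ($n = \frac{6 - 11}{17 - 11} = \frac{1}{6} \left(-5\right) = - \frac{5}{6} \approx -0.83333$)
$2 \cdot 6 n = 2 \cdot 6 \left(- \frac{5}{6}\right) = 12 \left(- \frac{5}{6}\right) = -10$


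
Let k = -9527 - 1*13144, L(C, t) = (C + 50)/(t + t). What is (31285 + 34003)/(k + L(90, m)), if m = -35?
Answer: -65288/22673 ≈ -2.8795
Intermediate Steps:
L(C, t) = (50 + C)/(2*t) (L(C, t) = (50 + C)/((2*t)) = (50 + C)*(1/(2*t)) = (50 + C)/(2*t))
k = -22671 (k = -9527 - 13144 = -22671)
(31285 + 34003)/(k + L(90, m)) = (31285 + 34003)/(-22671 + (½)*(50 + 90)/(-35)) = 65288/(-22671 + (½)*(-1/35)*140) = 65288/(-22671 - 2) = 65288/(-22673) = 65288*(-1/22673) = -65288/22673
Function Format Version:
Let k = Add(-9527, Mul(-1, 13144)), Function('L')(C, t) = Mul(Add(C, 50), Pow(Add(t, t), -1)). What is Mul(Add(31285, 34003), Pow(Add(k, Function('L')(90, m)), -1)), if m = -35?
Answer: Rational(-65288, 22673) ≈ -2.8795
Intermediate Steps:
Function('L')(C, t) = Mul(Rational(1, 2), Pow(t, -1), Add(50, C)) (Function('L')(C, t) = Mul(Add(50, C), Pow(Mul(2, t), -1)) = Mul(Add(50, C), Mul(Rational(1, 2), Pow(t, -1))) = Mul(Rational(1, 2), Pow(t, -1), Add(50, C)))
k = -22671 (k = Add(-9527, -13144) = -22671)
Mul(Add(31285, 34003), Pow(Add(k, Function('L')(90, m)), -1)) = Mul(Add(31285, 34003), Pow(Add(-22671, Mul(Rational(1, 2), Pow(-35, -1), Add(50, 90))), -1)) = Mul(65288, Pow(Add(-22671, Mul(Rational(1, 2), Rational(-1, 35), 140)), -1)) = Mul(65288, Pow(Add(-22671, -2), -1)) = Mul(65288, Pow(-22673, -1)) = Mul(65288, Rational(-1, 22673)) = Rational(-65288, 22673)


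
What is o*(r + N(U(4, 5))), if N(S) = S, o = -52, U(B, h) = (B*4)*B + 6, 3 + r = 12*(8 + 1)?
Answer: -9100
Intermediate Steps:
r = 105 (r = -3 + 12*(8 + 1) = -3 + 12*9 = -3 + 108 = 105)
U(B, h) = 6 + 4*B² (U(B, h) = (4*B)*B + 6 = 4*B² + 6 = 6 + 4*B²)
o*(r + N(U(4, 5))) = -52*(105 + (6 + 4*4²)) = -52*(105 + (6 + 4*16)) = -52*(105 + (6 + 64)) = -52*(105 + 70) = -52*175 = -9100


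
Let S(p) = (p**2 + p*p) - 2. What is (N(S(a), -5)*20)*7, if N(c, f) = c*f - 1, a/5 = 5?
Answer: -873740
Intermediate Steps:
a = 25 (a = 5*5 = 25)
S(p) = -2 + 2*p**2 (S(p) = (p**2 + p**2) - 2 = 2*p**2 - 2 = -2 + 2*p**2)
N(c, f) = -1 + c*f
(N(S(a), -5)*20)*7 = ((-1 + (-2 + 2*25**2)*(-5))*20)*7 = ((-1 + (-2 + 2*625)*(-5))*20)*7 = ((-1 + (-2 + 1250)*(-5))*20)*7 = ((-1 + 1248*(-5))*20)*7 = ((-1 - 6240)*20)*7 = -6241*20*7 = -124820*7 = -873740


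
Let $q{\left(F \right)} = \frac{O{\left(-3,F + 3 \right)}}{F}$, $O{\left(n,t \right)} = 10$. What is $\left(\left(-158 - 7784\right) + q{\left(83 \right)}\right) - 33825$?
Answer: $- \frac{3466651}{83} \approx -41767.0$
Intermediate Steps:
$q{\left(F \right)} = \frac{10}{F}$
$\left(\left(-158 - 7784\right) + q{\left(83 \right)}\right) - 33825 = \left(\left(-158 - 7784\right) + \frac{10}{83}\right) - 33825 = \left(-7942 + 10 \cdot \frac{1}{83}\right) - 33825 = \left(-7942 + \frac{10}{83}\right) - 33825 = - \frac{659176}{83} - 33825 = - \frac{3466651}{83}$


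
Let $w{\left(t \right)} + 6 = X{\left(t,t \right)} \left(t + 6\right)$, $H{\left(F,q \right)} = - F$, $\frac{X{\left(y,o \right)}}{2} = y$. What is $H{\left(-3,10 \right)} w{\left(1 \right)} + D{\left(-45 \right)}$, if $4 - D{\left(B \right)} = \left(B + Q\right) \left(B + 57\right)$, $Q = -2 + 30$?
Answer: $232$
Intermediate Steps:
$Q = 28$
$X{\left(y,o \right)} = 2 y$
$D{\left(B \right)} = 4 - \left(28 + B\right) \left(57 + B\right)$ ($D{\left(B \right)} = 4 - \left(B + 28\right) \left(B + 57\right) = 4 - \left(28 + B\right) \left(57 + B\right)$)
$w{\left(t \right)} = -6 + 2 t \left(6 + t\right)$ ($w{\left(t \right)} = -6 + 2 t \left(t + 6\right) = -6 + 2 t \left(6 + t\right)$)
$H{\left(-3,10 \right)} w{\left(1 \right)} + D{\left(-45 \right)} = \left(-1\right) \left(-3\right) \left(-6 + 2 \cdot 1^{2} + 12 \cdot 1\right) - -208 = 3 \left(-6 + 2 \cdot 1 + 12\right) - -208 = 3 \left(-6 + 2 + 12\right) - -208 = 3 \cdot 8 + 208 = 24 + 208 = 232$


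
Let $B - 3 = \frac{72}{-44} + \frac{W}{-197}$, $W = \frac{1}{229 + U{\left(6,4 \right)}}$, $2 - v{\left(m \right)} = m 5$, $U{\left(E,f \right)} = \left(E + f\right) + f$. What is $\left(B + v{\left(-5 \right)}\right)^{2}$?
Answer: $\frac{223076359219081}{277287549561} \approx 804.49$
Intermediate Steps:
$U{\left(E,f \right)} = E + 2 f$
$v{\left(m \right)} = 2 - 5 m$ ($v{\left(m \right)} = 2 - m 5 = 2 - 5 m$)
$W = \frac{1}{243}$ ($W = \frac{1}{229 + \left(6 + 2 \cdot 4\right)} = \frac{1}{229 + \left(6 + 8\right)} = \frac{1}{229 + 14} = \frac{1}{243} \approx 0.0041152$)
$B = \frac{718054}{526581}$ ($B = 3 + \left(\frac{72}{-44} + \frac{1}{243 \left(-197\right)}\right) = 3 + \left(72 \left(- \frac{1}{44}\right) + \frac{1}{243} \left(- \frac{1}{197}\right)\right) = 3 - \frac{861689}{526581} = \frac{718054}{526581} \approx 1.3636$)
$\left(B + v{\left(-5 \right)}\right)^{2} = \left(\frac{718054}{526581} + \left(2 - -25\right)\right)^{2} = \left(\frac{718054}{526581} + \left(2 + 25\right)\right)^{2} = \left(\frac{718054}{526581} + 27\right)^{2} = \left(\frac{14935741}{526581}\right)^{2} = \frac{223076359219081}{277287549561}$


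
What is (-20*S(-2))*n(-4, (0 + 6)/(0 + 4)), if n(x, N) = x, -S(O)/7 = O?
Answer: 1120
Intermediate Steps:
S(O) = -7*O
(-20*S(-2))*n(-4, (0 + 6)/(0 + 4)) = -(-140)*(-2)*(-4) = -20*14*(-4) = -280*(-4) = 1120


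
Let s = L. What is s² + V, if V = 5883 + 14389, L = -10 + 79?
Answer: 25033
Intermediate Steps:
L = 69
s = 69
V = 20272
s² + V = 69² + 20272 = 4761 + 20272 = 25033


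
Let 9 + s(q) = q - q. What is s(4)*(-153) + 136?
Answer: 1513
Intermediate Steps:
s(q) = -9 (s(q) = -9 + (q - q) = -9 + 0 = -9)
s(4)*(-153) + 136 = -9*(-153) + 136 = 1377 + 136 = 1513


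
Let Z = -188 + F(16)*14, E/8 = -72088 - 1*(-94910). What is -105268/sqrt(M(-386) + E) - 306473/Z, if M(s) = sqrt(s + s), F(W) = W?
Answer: -306473/36 - 52634*sqrt(2)/sqrt(91288 + I*sqrt(193)) ≈ -8759.5 + 0.018746*I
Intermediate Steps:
E = 182576 (E = 8*(-72088 - 1*(-94910)) = 8*(-72088 + 94910) = 8*22822 = 182576)
M(s) = sqrt(2)*sqrt(s) (M(s) = sqrt(2*s) = sqrt(2)*sqrt(s))
Z = 36 (Z = -188 + 16*14 = -188 + 224 = 36)
-105268/sqrt(M(-386) + E) - 306473/Z = -105268/sqrt(sqrt(2)*sqrt(-386) + 182576) - 306473/36 = -105268/sqrt(sqrt(2)*(I*sqrt(386)) + 182576) - 306473*1/36 = -105268/sqrt(2*I*sqrt(193) + 182576) - 306473/36 = -105268/sqrt(182576 + 2*I*sqrt(193)) - 306473/36 = -306473/36 - 105268/sqrt(182576 + 2*I*sqrt(193))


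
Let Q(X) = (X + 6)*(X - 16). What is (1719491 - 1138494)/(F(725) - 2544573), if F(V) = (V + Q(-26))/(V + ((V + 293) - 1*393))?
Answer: -156869190/687034397 ≈ -0.22833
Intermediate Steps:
Q(X) = (-16 + X)*(6 + X) (Q(X) = (6 + X)*(-16 + X) = (-16 + X)*(6 + X))
F(V) = (840 + V)/(-100 + 2*V) (F(V) = (V + (-96 + (-26)² - 10*(-26)))/(V + ((V + 293) - 1*393)) = (V + (-96 + 676 + 260))/(V + ((293 + V) - 393)) = (V + 840)/(V + (-100 + V)) = (840 + V)/(-100 + 2*V))
(1719491 - 1138494)/(F(725) - 2544573) = (1719491 - 1138494)/((840 + 725)/(2*(-50 + 725)) - 2544573) = 580997/((½)*1565/675 - 2544573) = 580997/((½)*(1/675)*1565 - 2544573) = 580997/(313/270 - 2544573) = 580997/(-687034397/270) = 580997*(-270/687034397) = -156869190/687034397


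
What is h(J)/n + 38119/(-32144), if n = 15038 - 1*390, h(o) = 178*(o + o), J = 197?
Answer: 211994487/58855664 ≈ 3.6019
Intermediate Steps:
h(o) = 356*o (h(o) = 178*(2*o) = 356*o)
n = 14648 (n = 15038 - 390 = 14648)
h(J)/n + 38119/(-32144) = (356*197)/14648 + 38119/(-32144) = 70132*(1/14648) + 38119*(-1/32144) = 17533/3662 - 38119/32144 = 211994487/58855664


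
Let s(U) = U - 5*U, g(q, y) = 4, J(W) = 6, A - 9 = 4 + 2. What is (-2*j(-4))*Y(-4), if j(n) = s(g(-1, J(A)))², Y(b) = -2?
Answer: 1024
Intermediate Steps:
A = 15 (A = 9 + (4 + 2) = 9 + 6 = 15)
s(U) = -4*U
j(n) = 256 (j(n) = (-4*4)² = (-16)² = 256)
(-2*j(-4))*Y(-4) = -2*256*(-2) = -512*(-2) = 1024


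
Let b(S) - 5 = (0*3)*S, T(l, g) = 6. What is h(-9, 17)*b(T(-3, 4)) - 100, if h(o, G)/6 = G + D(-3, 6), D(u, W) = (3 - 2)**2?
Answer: 440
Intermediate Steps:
D(u, W) = 1 (D(u, W) = 1**2 = 1)
h(o, G) = 6 + 6*G (h(o, G) = 6*(G + 1) = 6*(1 + G) = 6 + 6*G)
b(S) = 5 (b(S) = 5 + (0*3)*S = 5 + 0*S = 5 + 0 = 5)
h(-9, 17)*b(T(-3, 4)) - 100 = (6 + 6*17)*5 - 100 = (6 + 102)*5 - 100 = 108*5 - 100 = 540 - 100 = 440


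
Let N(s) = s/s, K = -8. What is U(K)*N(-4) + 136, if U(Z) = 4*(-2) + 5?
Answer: 133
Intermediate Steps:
N(s) = 1
U(Z) = -3 (U(Z) = -8 + 5 = -3)
U(K)*N(-4) + 136 = -3*1 + 136 = -3 + 136 = 133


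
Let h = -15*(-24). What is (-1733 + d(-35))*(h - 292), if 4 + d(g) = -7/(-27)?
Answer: -3188656/27 ≈ -1.1810e+5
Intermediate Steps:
h = 360
d(g) = -101/27 (d(g) = -4 - 7/(-27) = -4 - 7*(-1/27) = -4 + 7/27 = -101/27)
(-1733 + d(-35))*(h - 292) = (-1733 - 101/27)*(360 - 292) = -46892/27*68 = -3188656/27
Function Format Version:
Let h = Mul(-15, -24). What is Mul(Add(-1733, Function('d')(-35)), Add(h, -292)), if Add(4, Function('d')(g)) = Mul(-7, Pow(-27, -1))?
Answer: Rational(-3188656, 27) ≈ -1.1810e+5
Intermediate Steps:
h = 360
Function('d')(g) = Rational(-101, 27) (Function('d')(g) = Add(-4, Mul(-7, Pow(-27, -1))) = Add(-4, Mul(-7, Rational(-1, 27))) = Add(-4, Rational(7, 27)) = Rational(-101, 27))
Mul(Add(-1733, Function('d')(-35)), Add(h, -292)) = Mul(Add(-1733, Rational(-101, 27)), Add(360, -292)) = Mul(Rational(-46892, 27), 68) = Rational(-3188656, 27)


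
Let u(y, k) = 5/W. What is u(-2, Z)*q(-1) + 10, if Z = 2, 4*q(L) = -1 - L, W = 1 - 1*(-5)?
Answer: 10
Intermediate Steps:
W = 6 (W = 1 + 5 = 6)
q(L) = -1/4 - L/4 (q(L) = (-1 - L)/4 = -1/4 - L/4)
u(y, k) = 5/6
u(-2, Z)*q(-1) + 10 = 5*(-1/4 - 1/4*(-1))/6 + 10 = 5*(-1/4 + 1/4)/6 + 10 = (5/6)*0 + 10 = 0 + 10 = 10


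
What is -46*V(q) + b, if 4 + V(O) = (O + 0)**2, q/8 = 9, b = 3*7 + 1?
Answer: -238258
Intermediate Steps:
b = 22 (b = 21 + 1 = 22)
q = 72 (q = 8*9 = 72)
V(O) = -4 + O**2 (V(O) = -4 + (O + 0)**2 = -4 + O**2)
-46*V(q) + b = -46*(-4 + 72**2) + 22 = -46*(-4 + 5184) + 22 = -46*5180 + 22 = -238280 + 22 = -238258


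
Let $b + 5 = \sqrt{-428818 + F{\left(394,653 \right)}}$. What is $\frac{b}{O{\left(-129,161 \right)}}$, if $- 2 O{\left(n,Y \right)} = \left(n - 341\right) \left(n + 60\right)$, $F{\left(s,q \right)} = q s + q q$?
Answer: $\frac{1}{3243} - \frac{\sqrt{254873}}{16215} \approx -0.030826$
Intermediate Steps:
$F{\left(s,q \right)} = q^{2} + q s$ ($F{\left(s,q \right)} = q s + q^{2} = q^{2} + q s$)
$b = -5 + \sqrt{254873}$ ($b = -5 + \sqrt{-428818 + 653 \left(653 + 394\right)} = -5 + \sqrt{-428818 + 653 \cdot 1047} = -5 + \sqrt{-428818 + 683691} = -5 + \sqrt{254873} \approx 499.85$)
$O{\left(n,Y \right)} = - \frac{\left(-341 + n\right) \left(60 + n\right)}{2}$ ($O{\left(n,Y \right)} = - \frac{\left(n - 341\right) \left(n + 60\right)}{2} = - \frac{\left(-341 + n\right) \left(60 + n\right)}{2}$)
$\frac{b}{O{\left(-129,161 \right)}} = \frac{-5 + \sqrt{254873}}{10230 - \frac{\left(-129\right)^{2}}{2} + \frac{281}{2} \left(-129\right)} = \frac{-5 + \sqrt{254873}}{10230 - \frac{16641}{2} - \frac{36249}{2}} = \frac{-5 + \sqrt{254873}}{-16215} = \left(-5 + \sqrt{254873}\right) \left(- \frac{1}{16215}\right) = \frac{1}{3243} - \frac{\sqrt{254873}}{16215}$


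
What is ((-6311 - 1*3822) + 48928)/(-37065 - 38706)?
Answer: -38795/75771 ≈ -0.51200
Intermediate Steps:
((-6311 - 1*3822) + 48928)/(-37065 - 38706) = ((-6311 - 3822) + 48928)/(-75771) = (-10133 + 48928)*(-1/75771) = 38795*(-1/75771) = -38795/75771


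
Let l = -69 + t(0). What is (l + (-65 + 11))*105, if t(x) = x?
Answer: -12915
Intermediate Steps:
l = -69 (l = -69 + 0 = -69)
(l + (-65 + 11))*105 = (-69 + (-65 + 11))*105 = (-69 - 54)*105 = -123*105 = -12915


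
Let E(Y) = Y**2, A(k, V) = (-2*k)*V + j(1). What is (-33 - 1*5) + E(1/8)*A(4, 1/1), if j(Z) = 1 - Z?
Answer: -305/8 ≈ -38.125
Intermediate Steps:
A(k, V) = -2*V*k (A(k, V) = (-2*k)*V + (1 - 1*1) = -2*V*k + (1 - 1) = -2*V*k + 0 = -2*V*k)
(-33 - 1*5) + E(1/8)*A(4, 1/1) = (-33 - 1*5) + (1/8)**2*(-2*4/1) = (-33 - 5) + (1*(1/8))**2*(-2*1*4) = -38 + (1/8)**2*(-8) = -38 + (1/64)*(-8) = -38 - 1/8 = -305/8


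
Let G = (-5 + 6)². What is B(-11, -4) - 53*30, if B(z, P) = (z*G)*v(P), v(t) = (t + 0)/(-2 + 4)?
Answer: -1568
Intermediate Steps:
v(t) = t/2
G = 1 (G = 1² = 1)
B(z, P) = P*z/2 (B(z, P) = (z*1)*(P/2) = z*(P/2) = P*z/2)
B(-11, -4) - 53*30 = (½)*(-4)*(-11) - 53*30 = 22 - 1590 = -1568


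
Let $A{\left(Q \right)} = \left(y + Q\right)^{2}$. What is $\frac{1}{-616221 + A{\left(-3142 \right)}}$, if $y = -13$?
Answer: $\frac{1}{9337804} \approx 1.0709 \cdot 10^{-7}$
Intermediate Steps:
$A{\left(Q \right)} = \left(-13 + Q\right)^{2}$
$\frac{1}{-616221 + A{\left(-3142 \right)}} = \frac{1}{-616221 + \left(-13 - 3142\right)^{2}} = \frac{1}{-616221 + \left(-3155\right)^{2}} = \frac{1}{-616221 + 9954025} = \frac{1}{9337804}$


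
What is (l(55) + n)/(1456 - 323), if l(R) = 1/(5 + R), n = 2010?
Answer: 120601/67980 ≈ 1.7741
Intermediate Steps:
(l(55) + n)/(1456 - 323) = (1/(5 + 55) + 2010)/(1456 - 323) = (1/60 + 2010)/1133 = (1/60 + 2010)*(1/1133) = (120601/60)*(1/1133) = 120601/67980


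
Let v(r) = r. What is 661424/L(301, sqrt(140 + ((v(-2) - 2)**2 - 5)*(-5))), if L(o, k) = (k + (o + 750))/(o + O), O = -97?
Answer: 11817662608/92043 - 11244208*sqrt(85)/92043 ≈ 1.2727e+5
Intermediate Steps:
L(o, k) = (750 + k + o)/(-97 + o) (L(o, k) = (k + (o + 750))/(o - 97) = (k + (750 + o))/(-97 + o) = (750 + k + o)/(-97 + o))
661424/L(301, sqrt(140 + ((v(-2) - 2)**2 - 5)*(-5))) = 661424/(((750 + sqrt(140 + ((-2 - 2)**2 - 5)*(-5)) + 301)/(-97 + 301))) = 661424/(((750 + sqrt(140 + ((-4)**2 - 5)*(-5)) + 301)/204)) = 661424/(((750 + sqrt(140 + (16 - 5)*(-5)) + 301)/204)) = 661424/(((750 + sqrt(140 + 11*(-5)) + 301)/204)) = 661424/(((750 + sqrt(140 - 55) + 301)/204)) = 661424/(((750 + sqrt(85) + 301)/204)) = 661424/(((1051 + sqrt(85))/204)) = 661424/(1051/204 + sqrt(85)/204)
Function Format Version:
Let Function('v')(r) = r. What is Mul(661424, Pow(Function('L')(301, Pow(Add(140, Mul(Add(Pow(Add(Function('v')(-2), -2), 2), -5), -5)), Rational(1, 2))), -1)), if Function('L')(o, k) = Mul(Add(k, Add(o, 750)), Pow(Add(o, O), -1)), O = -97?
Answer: Add(Rational(11817662608, 92043), Mul(Rational(-11244208, 92043), Pow(85, Rational(1, 2)))) ≈ 1.2727e+5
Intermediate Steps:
Function('L')(o, k) = Mul(Pow(Add(-97, o), -1), Add(750, k, o)) (Function('L')(o, k) = Mul(Add(k, Add(o, 750)), Pow(Add(o, -97), -1)) = Mul(Add(k, Add(750, o)), Pow(Add(-97, o), -1)) = Mul(Add(750, k, o), Pow(Add(-97, o), -1)) = Mul(Pow(Add(-97, o), -1), Add(750, k, o)))
Mul(661424, Pow(Function('L')(301, Pow(Add(140, Mul(Add(Pow(Add(Function('v')(-2), -2), 2), -5), -5)), Rational(1, 2))), -1)) = Mul(661424, Pow(Mul(Pow(Add(-97, 301), -1), Add(750, Pow(Add(140, Mul(Add(Pow(Add(-2, -2), 2), -5), -5)), Rational(1, 2)), 301)), -1)) = Mul(661424, Pow(Mul(Pow(204, -1), Add(750, Pow(Add(140, Mul(Add(Pow(-4, 2), -5), -5)), Rational(1, 2)), 301)), -1)) = Mul(661424, Pow(Mul(Rational(1, 204), Add(750, Pow(Add(140, Mul(Add(16, -5), -5)), Rational(1, 2)), 301)), -1)) = Mul(661424, Pow(Mul(Rational(1, 204), Add(750, Pow(Add(140, Mul(11, -5)), Rational(1, 2)), 301)), -1)) = Mul(661424, Pow(Mul(Rational(1, 204), Add(750, Pow(Add(140, -55), Rational(1, 2)), 301)), -1)) = Mul(661424, Pow(Mul(Rational(1, 204), Add(750, Pow(85, Rational(1, 2)), 301)), -1)) = Mul(661424, Pow(Mul(Rational(1, 204), Add(1051, Pow(85, Rational(1, 2)))), -1)) = Mul(661424, Pow(Add(Rational(1051, 204), Mul(Rational(1, 204), Pow(85, Rational(1, 2)))), -1))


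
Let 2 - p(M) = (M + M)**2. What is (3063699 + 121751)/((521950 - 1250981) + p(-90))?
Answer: -3185450/761429 ≈ -4.1835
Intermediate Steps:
p(M) = 2 - 4*M**2 (p(M) = 2 - (M + M)**2 = 2 - (2*M)**2 = 2 - 4*M**2)
(3063699 + 121751)/((521950 - 1250981) + p(-90)) = (3063699 + 121751)/((521950 - 1250981) + (2 - 4*(-90)**2)) = 3185450/(-729031 + (2 - 4*8100)) = 3185450/(-729031 + (2 - 32400)) = 3185450/(-729031 - 32398) = 3185450/(-761429) = 3185450*(-1/761429) = -3185450/761429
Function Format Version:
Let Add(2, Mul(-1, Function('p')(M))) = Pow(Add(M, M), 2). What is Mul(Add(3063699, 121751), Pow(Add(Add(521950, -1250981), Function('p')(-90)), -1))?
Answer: Rational(-3185450, 761429) ≈ -4.1835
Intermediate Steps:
Function('p')(M) = Add(2, Mul(-4, Pow(M, 2))) (Function('p')(M) = Add(2, Mul(-1, Pow(Add(M, M), 2))) = Add(2, Mul(-1, Pow(Mul(2, M), 2))) = Add(2, Mul(-1, Mul(4, Pow(M, 2)))) = Add(2, Mul(-4, Pow(M, 2))))
Mul(Add(3063699, 121751), Pow(Add(Add(521950, -1250981), Function('p')(-90)), -1)) = Mul(Add(3063699, 121751), Pow(Add(Add(521950, -1250981), Add(2, Mul(-4, Pow(-90, 2)))), -1)) = Mul(3185450, Pow(Add(-729031, Add(2, Mul(-4, 8100))), -1)) = Mul(3185450, Pow(Add(-729031, Add(2, -32400)), -1)) = Mul(3185450, Pow(Add(-729031, -32398), -1)) = Mul(3185450, Pow(-761429, -1)) = Mul(3185450, Rational(-1, 761429)) = Rational(-3185450, 761429)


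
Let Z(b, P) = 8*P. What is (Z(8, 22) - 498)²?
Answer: 103684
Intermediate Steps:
(Z(8, 22) - 498)² = (8*22 - 498)² = (176 - 498)² = (-322)² = 103684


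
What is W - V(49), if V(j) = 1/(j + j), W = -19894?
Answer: -1949613/98 ≈ -19894.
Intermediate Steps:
V(j) = 1/(2*j)
W - V(49) = -19894 - 1/(2*49) = -19894 - 1*1/98 = -19894 - 1/98 = -1949613/98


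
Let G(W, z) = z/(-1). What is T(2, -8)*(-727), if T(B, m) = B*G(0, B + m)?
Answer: -8724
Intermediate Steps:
G(W, z) = -z (G(W, z) = z*(-1) = -z)
T(B, m) = B*(-B - m) (T(B, m) = B*(-(B + m)) = B*(-B - m))
T(2, -8)*(-727) = -1*2*(2 - 8)*(-727) = -1*2*(-6)*(-727) = 12*(-727) = -8724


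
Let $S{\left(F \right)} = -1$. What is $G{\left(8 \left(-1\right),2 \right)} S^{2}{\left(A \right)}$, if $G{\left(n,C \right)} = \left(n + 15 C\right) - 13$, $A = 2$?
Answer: $9$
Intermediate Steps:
$G{\left(n,C \right)} = -13 + n + 15 C$
$G{\left(8 \left(-1\right),2 \right)} S^{2}{\left(A \right)} = \left(-13 + 8 \left(-1\right) + 15 \cdot 2\right) \left(-1\right)^{2} = \left(-13 - 8 + 30\right) 1 = 9 \cdot 1 = 9$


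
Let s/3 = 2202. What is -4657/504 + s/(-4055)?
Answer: -22213559/2043720 ≈ -10.869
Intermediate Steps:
s = 6606 (s = 3*2202 = 6606)
-4657/504 + s/(-4055) = -4657/504 + 6606/(-4055) = -4657*1/504 + 6606*(-1/4055) = -4657/504 - 6606/4055 = -22213559/2043720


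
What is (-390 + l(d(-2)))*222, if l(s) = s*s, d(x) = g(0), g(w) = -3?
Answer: -84582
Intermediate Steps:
d(x) = -3
l(s) = s**2
(-390 + l(d(-2)))*222 = (-390 + (-3)**2)*222 = (-390 + 9)*222 = -381*222 = -84582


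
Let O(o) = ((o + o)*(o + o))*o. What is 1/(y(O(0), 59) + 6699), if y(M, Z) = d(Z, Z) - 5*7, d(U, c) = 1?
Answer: 1/6665 ≈ 0.00015004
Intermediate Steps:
O(o) = 4*o³ (O(o) = ((2*o)*(2*o))*o = (4*o²)*o = 4*o³)
y(M, Z) = -34 (y(M, Z) = 1 - 5*7 = 1 - 35 = -34)
1/(y(O(0), 59) + 6699) = 1/(-34 + 6699) = 1/6665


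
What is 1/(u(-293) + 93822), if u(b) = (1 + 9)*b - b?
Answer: 1/91185 ≈ 1.0967e-5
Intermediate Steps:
u(b) = 9*b (u(b) = 10*b - b = 9*b)
1/(u(-293) + 93822) = 1/(9*(-293) + 93822) = 1/(-2637 + 93822) = 1/91185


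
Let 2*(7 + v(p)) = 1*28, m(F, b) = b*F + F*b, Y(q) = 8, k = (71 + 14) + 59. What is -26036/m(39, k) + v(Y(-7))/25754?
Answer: -83806565/36158616 ≈ -2.3177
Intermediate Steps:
k = 144 (k = 85 + 59 = 144)
m(F, b) = 2*F*b (m(F, b) = F*b + F*b = 2*F*b)
v(p) = 7 (v(p) = -7 + (1*28)/2 = -7 + (½)*28 = -7 + 14 = 7)
-26036/m(39, k) + v(Y(-7))/25754 = -26036/(2*39*144) + 7/25754 = -26036/11232 + 7*(1/25754) = -26036*1/11232 + 7/25754 = -6509/2808 + 7/25754 = -83806565/36158616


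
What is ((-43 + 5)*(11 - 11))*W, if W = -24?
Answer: 0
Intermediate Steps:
((-43 + 5)*(11 - 11))*W = ((-43 + 5)*(11 - 11))*(-24) = -38*0*(-24) = 0*(-24) = 0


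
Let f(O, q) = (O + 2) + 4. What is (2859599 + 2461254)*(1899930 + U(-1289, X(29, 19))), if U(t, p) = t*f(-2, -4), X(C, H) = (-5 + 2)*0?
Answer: 10081813922222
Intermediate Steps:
X(C, H) = 0 (X(C, H) = -3*0 = 0)
f(O, q) = 6 + O (f(O, q) = (2 + O) + 4 = 6 + O)
U(t, p) = 4*t (U(t, p) = t*(6 - 2) = t*4 = 4*t)
(2859599 + 2461254)*(1899930 + U(-1289, X(29, 19))) = (2859599 + 2461254)*(1899930 + 4*(-1289)) = 5320853*(1899930 - 5156) = 5320853*1894774 = 10081813922222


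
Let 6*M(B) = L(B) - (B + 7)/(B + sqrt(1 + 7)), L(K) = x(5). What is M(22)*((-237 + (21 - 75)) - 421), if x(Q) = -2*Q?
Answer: 480422/357 - 5162*sqrt(2)/357 ≈ 1325.3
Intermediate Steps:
L(K) = -10 (L(K) = -2*5 = -10)
M(B) = -5/3 - (7 + B)/(6*(B + 2*sqrt(2))) (M(B) = (-10 - (B + 7)/(B + sqrt(1 + 7)))/6 = (-10 - (7 + B)/(B + sqrt(8)))/6 = (-10 - (7 + B)/(B + 2*sqrt(2)))/6 = -5/3 - (7 + B)/(6*(B + 2*sqrt(2))))
M(22)*((-237 + (21 - 75)) - 421) = ((-7 - 20*sqrt(2) - 11*22)/(6*(22 + 2*sqrt(2))))*((-237 + (21 - 75)) - 421) = ((-7 - 20*sqrt(2) - 242)/(6*(22 + 2*sqrt(2))))*((-237 - 54) - 421) = ((-249 - 20*sqrt(2))/(6*(22 + 2*sqrt(2))))*(-291 - 421) = ((-249 - 20*sqrt(2))/(6*(22 + 2*sqrt(2))))*(-712) = -356*(-249 - 20*sqrt(2))/(3*(22 + 2*sqrt(2)))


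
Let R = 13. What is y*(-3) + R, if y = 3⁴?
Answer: -230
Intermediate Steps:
y = 81
y*(-3) + R = 81*(-3) + 13 = -243 + 13 = -230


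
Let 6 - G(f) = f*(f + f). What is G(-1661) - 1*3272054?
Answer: -8789890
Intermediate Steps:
G(f) = 6 - 2*f**2 (G(f) = 6 - f*(f + f) = 6 - f*2*f = 6 - 2*f**2)
G(-1661) - 1*3272054 = (6 - 2*(-1661)**2) - 1*3272054 = (6 - 2*2758921) - 3272054 = (6 - 5517842) - 3272054 = -5517836 - 3272054 = -8789890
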